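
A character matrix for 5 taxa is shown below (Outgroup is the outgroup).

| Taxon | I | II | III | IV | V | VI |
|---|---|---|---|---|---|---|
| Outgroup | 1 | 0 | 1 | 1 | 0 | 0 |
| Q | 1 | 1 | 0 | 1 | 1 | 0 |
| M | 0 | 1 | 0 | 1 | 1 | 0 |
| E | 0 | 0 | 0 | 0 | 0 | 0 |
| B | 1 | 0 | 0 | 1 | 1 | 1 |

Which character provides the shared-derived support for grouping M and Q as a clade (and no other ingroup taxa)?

Character polarity is set by the outgroup: the derived state is whichever differs from the outgroup's state, so for I, III, IV the derived state is '0', and for the remaining characters it is '1'.
I (state '0') occurs in E and M but conflicts with the nesting implied by the other characters — most parsimoniously interpreted as homoplasy.
Only M and Q show the derived state '1' for II, supporting them as a clade.
All ingroup taxa share the derived state '0' for III; it defines the ingroup but does not resolve relationships within it.
IV: derived state '0' in E only — an autapomorphy, so it tells us nothing about relationships among taxa.
V (derived state '1') is shared by B, M, and Q — a synapomorphy uniting that clade.
VI: derived state '1' in B only — an autapomorphy, so it tells us nothing about relationships among taxa.
Most parsimonious ingroup topology: (((Q,M),B),E).
The clade {M, Q} is supported by II: its derived state '1' occurs in exactly those taxa and in no other taxon (including the outgroup).

II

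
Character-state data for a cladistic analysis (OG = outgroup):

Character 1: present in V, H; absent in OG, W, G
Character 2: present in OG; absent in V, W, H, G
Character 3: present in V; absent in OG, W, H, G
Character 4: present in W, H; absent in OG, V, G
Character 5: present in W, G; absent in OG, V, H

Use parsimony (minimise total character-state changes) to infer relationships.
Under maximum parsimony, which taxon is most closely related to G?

W

Character polarity is set by the outgroup: the derived state is whichever differs from the outgroup's state, so for Character 2 the derived state is 'absent', and for the remaining characters it is 'present'.
Character 1 (derived state 'present') is shared by H and V — a synapomorphy uniting that clade.
Character 2 (derived state 'absent') is shared by all ingroup taxa — unites the whole ingroup.
Character 3: derived state 'present' in V only — an autapomorphy, so it tells us nothing about relationships among taxa.
Character 4 (state 'present') occurs in H and W but conflicts with the nesting implied by the other characters — most parsimoniously interpreted as homoplasy.
Character 5 (derived state 'present') is shared by G and W — a synapomorphy uniting that clade.
Most parsimonious ingroup topology: ((V,H),(W,G)).
G and W form a cherry on this tree, so they are sister taxa.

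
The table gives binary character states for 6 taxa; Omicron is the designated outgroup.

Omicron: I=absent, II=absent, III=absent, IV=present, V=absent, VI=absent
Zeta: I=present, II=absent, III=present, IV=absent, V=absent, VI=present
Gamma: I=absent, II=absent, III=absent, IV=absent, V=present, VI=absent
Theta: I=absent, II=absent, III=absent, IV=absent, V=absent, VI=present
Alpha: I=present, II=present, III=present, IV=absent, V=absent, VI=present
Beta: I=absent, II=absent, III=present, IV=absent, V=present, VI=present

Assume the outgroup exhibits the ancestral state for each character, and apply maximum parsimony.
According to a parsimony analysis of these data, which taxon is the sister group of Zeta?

Character polarity is set by the outgroup: the derived state is whichever differs from the outgroup's state, so for IV the derived state is 'absent', and for the remaining characters it is 'present'.
I: derived state 'present' in Alpha and Zeta only — synapomorphy for {Alpha, Zeta}.
II: derived state 'present' in Alpha only — an autapomorphy, so it tells us nothing about relationships among taxa.
Only Alpha, Beta, and Zeta show the derived state 'present' for III, supporting them as a clade.
IV (derived state 'absent') is shared by all ingroup taxa — unites the whole ingroup.
V (state 'present') occurs in Beta and Gamma but conflicts with the nesting implied by the other characters — most parsimoniously interpreted as homoplasy.
VI (derived state 'present') is shared by Alpha, Beta, Theta, and Zeta — a synapomorphy uniting that clade.
Most parsimonious ingroup topology: ((((Zeta,Alpha),Beta),Theta),Gamma).
Zeta and Alpha form a cherry on this tree, so they are sister taxa.

Alpha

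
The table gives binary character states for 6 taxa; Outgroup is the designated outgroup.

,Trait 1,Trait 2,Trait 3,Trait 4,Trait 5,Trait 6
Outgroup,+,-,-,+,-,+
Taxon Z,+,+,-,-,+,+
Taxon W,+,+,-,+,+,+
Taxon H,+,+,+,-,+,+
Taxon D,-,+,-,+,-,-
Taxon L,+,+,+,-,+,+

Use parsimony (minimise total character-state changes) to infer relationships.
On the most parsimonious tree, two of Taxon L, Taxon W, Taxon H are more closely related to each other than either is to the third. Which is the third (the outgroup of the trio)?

Taxon W

Character polarity is set by the outgroup: the derived state is whichever differs from the outgroup's state, so for Trait 1, Trait 4, Trait 6 the derived state is '-', and for the remaining characters it is '+'.
Trait 1: derived state '-' in Taxon D only — an autapomorphy, so it tells us nothing about relationships among taxa.
Trait 2 (derived state '+') is shared by all ingroup taxa — unites the whole ingroup.
Trait 3 (derived state '+') is shared by Taxon H and Taxon L — a synapomorphy uniting that clade.
Trait 4 (derived state '-') is shared by Taxon H, Taxon L, and Taxon Z — a synapomorphy uniting that clade.
Trait 5 (derived state '+') is shared by Taxon H, Taxon L, Taxon W, and Taxon Z — a synapomorphy uniting that clade.
Trait 6: derived state '-' in Taxon D only — an autapomorphy, so it tells us nothing about relationships among taxa.
Most parsimonious ingroup topology: (((Taxon Z,(Taxon H,Taxon L)),Taxon W),Taxon D).
Taxon L and Taxon H share a more recent common ancestor with each other than either does with Taxon W, so Taxon W is the least closely related of the three.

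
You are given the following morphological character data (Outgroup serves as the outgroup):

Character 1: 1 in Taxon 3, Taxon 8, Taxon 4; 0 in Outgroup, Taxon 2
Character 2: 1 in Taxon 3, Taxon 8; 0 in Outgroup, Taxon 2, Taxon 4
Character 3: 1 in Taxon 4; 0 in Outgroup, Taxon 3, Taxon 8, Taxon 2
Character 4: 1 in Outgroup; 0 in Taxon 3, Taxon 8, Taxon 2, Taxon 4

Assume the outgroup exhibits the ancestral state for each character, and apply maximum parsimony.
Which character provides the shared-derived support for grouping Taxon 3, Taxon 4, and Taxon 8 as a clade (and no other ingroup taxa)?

Character polarity is set by the outgroup: the derived state is whichever differs from the outgroup's state, so for Character 4 the derived state is '0', and for the remaining characters it is '1'.
Character 1: derived state '1' in Taxon 3, Taxon 4, and Taxon 8 only — synapomorphy for {Taxon 3, Taxon 4, Taxon 8}.
Character 2: derived state '1' in Taxon 3 and Taxon 8 only — synapomorphy for {Taxon 3, Taxon 8}.
Character 3 (derived state '1') is unique to Taxon 4 (autapomorphy; uninformative for grouping).
All ingroup taxa share the derived state '0' for Character 4; it defines the ingroup but does not resolve relationships within it.
Most parsimonious ingroup topology: (((Taxon 3,Taxon 8),Taxon 4),Taxon 2).
The clade {Taxon 3, Taxon 4, Taxon 8} is supported by Character 1: its derived state '1' occurs in exactly those taxa and in no other taxon (including the outgroup).

Character 1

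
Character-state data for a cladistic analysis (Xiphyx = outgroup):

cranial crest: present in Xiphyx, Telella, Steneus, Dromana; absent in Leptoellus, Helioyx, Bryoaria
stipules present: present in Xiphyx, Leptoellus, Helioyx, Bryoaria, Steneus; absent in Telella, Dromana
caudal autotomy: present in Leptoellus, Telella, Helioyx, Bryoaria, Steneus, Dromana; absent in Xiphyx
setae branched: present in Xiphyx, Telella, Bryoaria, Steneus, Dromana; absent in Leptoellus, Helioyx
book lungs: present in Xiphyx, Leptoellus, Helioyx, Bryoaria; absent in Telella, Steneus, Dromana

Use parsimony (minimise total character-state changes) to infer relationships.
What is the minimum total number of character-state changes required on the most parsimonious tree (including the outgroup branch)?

Character polarity is set by the outgroup: the derived state is whichever differs from the outgroup's state, so for cranial crest, stipules present, setae branched, book lungs the derived state is 'absent', and for the remaining characters it is 'present'.
cranial crest (derived state 'absent') is shared by Bryoaria, Helioyx, and Leptoellus — a synapomorphy uniting that clade.
stipules present: derived state 'absent' in Dromana and Telella only — synapomorphy for {Dromana, Telella}.
All ingroup taxa share the derived state 'present' for caudal autotomy; it defines the ingroup but does not resolve relationships within it.
setae branched: derived state 'absent' in Helioyx and Leptoellus only — synapomorphy for {Helioyx, Leptoellus}.
book lungs: derived state 'absent' in Dromana, Steneus, and Telella only — synapomorphy for {Dromana, Steneus, Telella}.
Most parsimonious ingroup topology: (((Leptoellus,Helioyx),Bryoaria),((Telella,Dromana),Steneus)).
Changes per character on this tree: cranial crest: 1; stipules present: 1; caudal autotomy: 1; setae branched: 1; book lungs: 1.
Total = 5.

5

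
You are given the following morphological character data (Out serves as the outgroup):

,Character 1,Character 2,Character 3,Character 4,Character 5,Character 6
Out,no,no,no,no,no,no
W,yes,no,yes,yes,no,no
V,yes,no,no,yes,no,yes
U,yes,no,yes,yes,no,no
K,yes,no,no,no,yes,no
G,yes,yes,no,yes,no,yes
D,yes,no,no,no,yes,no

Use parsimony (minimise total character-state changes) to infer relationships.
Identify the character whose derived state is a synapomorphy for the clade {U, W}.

Character 3

The outgroup has state 'no' for every character, so 'yes' is the derived state throughout.
All ingroup taxa share the derived state 'yes' for Character 1; it defines the ingroup but does not resolve relationships within it.
Character 2: derived state 'yes' in G only — an autapomorphy, so it tells us nothing about relationships among taxa.
Character 3: derived state 'yes' in U and W only — synapomorphy for {U, W}.
Character 4: derived state 'yes' in G, U, V, and W only — synapomorphy for {G, U, V, W}.
Character 5: derived state 'yes' in D and K only — synapomorphy for {D, K}.
Character 6: derived state 'yes' in G and V only — synapomorphy for {G, V}.
Most parsimonious ingroup topology: (((W,U),(V,G)),(K,D)).
The clade {U, W} is supported by Character 3: its derived state 'yes' occurs in exactly those taxa and in no other taxon (including the outgroup).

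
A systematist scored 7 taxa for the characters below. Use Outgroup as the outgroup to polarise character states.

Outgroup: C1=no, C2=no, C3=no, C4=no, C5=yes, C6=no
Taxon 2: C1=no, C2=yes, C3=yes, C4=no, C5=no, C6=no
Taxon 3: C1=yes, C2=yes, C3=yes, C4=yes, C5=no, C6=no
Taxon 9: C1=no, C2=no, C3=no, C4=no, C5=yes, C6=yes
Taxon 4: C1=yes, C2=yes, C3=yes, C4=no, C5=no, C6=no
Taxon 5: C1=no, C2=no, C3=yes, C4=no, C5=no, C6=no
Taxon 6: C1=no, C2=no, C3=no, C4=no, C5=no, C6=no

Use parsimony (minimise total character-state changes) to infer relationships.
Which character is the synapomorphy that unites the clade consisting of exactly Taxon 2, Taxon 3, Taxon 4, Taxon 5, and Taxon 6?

C5

Character polarity is set by the outgroup: the derived state is whichever differs from the outgroup's state, so for C5 the derived state is 'no', and for the remaining characters it is 'yes'.
C1 (derived state 'yes') is shared by Taxon 3 and Taxon 4 — a synapomorphy uniting that clade.
Only Taxon 2, Taxon 3, and Taxon 4 show the derived state 'yes' for C2, supporting them as a clade.
Only Taxon 2, Taxon 3, Taxon 4, and Taxon 5 show the derived state 'yes' for C3, supporting them as a clade.
C4 (derived state 'yes') is unique to Taxon 3 (autapomorphy; uninformative for grouping).
C5: derived state 'no' in Taxon 2, Taxon 3, Taxon 4, Taxon 5, and Taxon 6 only — synapomorphy for {Taxon 2, Taxon 3, Taxon 4, Taxon 5, Taxon 6}.
C6: derived state 'yes' in Taxon 9 only — an autapomorphy, so it tells us nothing about relationships among taxa.
Most parsimonious ingroup topology: ((((Taxon 2,(Taxon 3,Taxon 4)),Taxon 5),Taxon 6),Taxon 9).
The clade {Taxon 2, Taxon 3, Taxon 4, Taxon 5, Taxon 6} is supported by C5: its derived state 'no' occurs in exactly those taxa and in no other taxon (including the outgroup).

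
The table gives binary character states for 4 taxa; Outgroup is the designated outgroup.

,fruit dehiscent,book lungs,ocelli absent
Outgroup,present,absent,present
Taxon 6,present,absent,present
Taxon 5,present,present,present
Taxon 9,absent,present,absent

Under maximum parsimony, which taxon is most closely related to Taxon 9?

Taxon 5

Character polarity is set by the outgroup: the derived state is whichever differs from the outgroup's state, so for fruit dehiscent, ocelli absent the derived state is 'absent', and for the remaining characters it is 'present'.
fruit dehiscent: derived state 'absent' in Taxon 9 only — an autapomorphy, so it tells us nothing about relationships among taxa.
book lungs: derived state 'present' in Taxon 5 and Taxon 9 only — synapomorphy for {Taxon 5, Taxon 9}.
ocelli absent (derived state 'absent') is unique to Taxon 9 (autapomorphy; uninformative for grouping).
Most parsimonious ingroup topology: (Taxon 6,(Taxon 5,Taxon 9)).
Taxon 9 and Taxon 5 form a cherry on this tree, so they are sister taxa.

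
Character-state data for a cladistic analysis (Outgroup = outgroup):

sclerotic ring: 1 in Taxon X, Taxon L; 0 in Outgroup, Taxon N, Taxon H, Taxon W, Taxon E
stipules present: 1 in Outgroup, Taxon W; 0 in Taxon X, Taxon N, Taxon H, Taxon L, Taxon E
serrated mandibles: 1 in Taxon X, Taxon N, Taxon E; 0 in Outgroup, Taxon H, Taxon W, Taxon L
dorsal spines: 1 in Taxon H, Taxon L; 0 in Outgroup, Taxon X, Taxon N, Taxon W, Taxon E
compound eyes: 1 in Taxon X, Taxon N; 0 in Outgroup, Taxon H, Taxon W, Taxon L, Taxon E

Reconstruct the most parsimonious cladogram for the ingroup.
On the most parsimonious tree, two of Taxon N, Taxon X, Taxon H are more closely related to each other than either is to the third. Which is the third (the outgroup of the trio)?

Character polarity is set by the outgroup: the derived state is whichever differs from the outgroup's state, so for stipules present the derived state is '0', and for the remaining characters it is '1'.
sclerotic ring (state '1') occurs in Taxon L and Taxon X but conflicts with the nesting implied by the other characters — most parsimoniously interpreted as homoplasy.
Only Taxon E, Taxon H, Taxon L, Taxon N, and Taxon X show the derived state '0' for stipules present, supporting them as a clade.
serrated mandibles (derived state '1') is shared by Taxon E, Taxon N, and Taxon X — a synapomorphy uniting that clade.
dorsal spines (derived state '1') is shared by Taxon H and Taxon L — a synapomorphy uniting that clade.
compound eyes (derived state '1') is shared by Taxon N and Taxon X — a synapomorphy uniting that clade.
Most parsimonious ingroup topology: ((((Taxon X,Taxon N),Taxon E),(Taxon H,Taxon L)),Taxon W).
Taxon X and Taxon N share a more recent common ancestor with each other than either does with Taxon H, so Taxon H is the least closely related of the three.

Taxon H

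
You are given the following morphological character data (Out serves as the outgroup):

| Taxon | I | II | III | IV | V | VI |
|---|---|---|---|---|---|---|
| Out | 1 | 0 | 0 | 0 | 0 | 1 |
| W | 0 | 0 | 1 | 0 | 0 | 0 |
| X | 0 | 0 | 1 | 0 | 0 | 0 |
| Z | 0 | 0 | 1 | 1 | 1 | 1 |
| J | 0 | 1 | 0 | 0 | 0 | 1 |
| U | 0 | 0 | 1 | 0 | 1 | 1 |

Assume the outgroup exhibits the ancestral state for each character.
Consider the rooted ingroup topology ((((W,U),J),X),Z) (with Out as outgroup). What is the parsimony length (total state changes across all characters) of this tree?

9

Map each character onto ((((W,U),J),X),Z) (rooted by Out) and count the minimum state changes it requires (Fitch parsimony):
I: 1; II: 1; III: 2; IV: 1; V: 2; VI: 2.
Total tree length = 9.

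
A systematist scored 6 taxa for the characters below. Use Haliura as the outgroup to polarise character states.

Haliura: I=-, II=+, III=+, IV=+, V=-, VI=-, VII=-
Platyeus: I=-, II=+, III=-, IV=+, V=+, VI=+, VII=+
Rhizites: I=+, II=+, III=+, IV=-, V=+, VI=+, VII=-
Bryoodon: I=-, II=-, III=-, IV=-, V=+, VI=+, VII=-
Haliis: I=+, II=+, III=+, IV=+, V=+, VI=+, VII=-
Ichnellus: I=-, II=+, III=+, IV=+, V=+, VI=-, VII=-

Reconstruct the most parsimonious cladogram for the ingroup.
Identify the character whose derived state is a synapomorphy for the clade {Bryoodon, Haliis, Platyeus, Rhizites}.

VI

Character polarity is set by the outgroup: the derived state is whichever differs from the outgroup's state, so for II, III, IV the derived state is '-', and for the remaining characters it is '+'.
Only Haliis and Rhizites show the derived state '+' for I, supporting them as a clade.
II (derived state '-') is unique to Bryoodon (autapomorphy; uninformative for grouping).
III (derived state '-') is shared by Bryoodon and Platyeus — a synapomorphy uniting that clade.
IV groups Bryoodon and Rhizites, which is incompatible with the clades supported by the remaining characters; treating it as convergent (homoplasy) costs fewer steps than any alternative tree.
All ingroup taxa share the derived state '+' for V; it defines the ingroup but does not resolve relationships within it.
VI (derived state '+') is shared by Bryoodon, Haliis, Platyeus, and Rhizites — a synapomorphy uniting that clade.
VII (derived state '+') is unique to Platyeus (autapomorphy; uninformative for grouping).
Most parsimonious ingroup topology: (((Platyeus,Bryoodon),(Rhizites,Haliis)),Ichnellus).
The clade {Bryoodon, Haliis, Platyeus, Rhizites} is supported by VI: its derived state '+' occurs in exactly those taxa and in no other taxon (including the outgroup).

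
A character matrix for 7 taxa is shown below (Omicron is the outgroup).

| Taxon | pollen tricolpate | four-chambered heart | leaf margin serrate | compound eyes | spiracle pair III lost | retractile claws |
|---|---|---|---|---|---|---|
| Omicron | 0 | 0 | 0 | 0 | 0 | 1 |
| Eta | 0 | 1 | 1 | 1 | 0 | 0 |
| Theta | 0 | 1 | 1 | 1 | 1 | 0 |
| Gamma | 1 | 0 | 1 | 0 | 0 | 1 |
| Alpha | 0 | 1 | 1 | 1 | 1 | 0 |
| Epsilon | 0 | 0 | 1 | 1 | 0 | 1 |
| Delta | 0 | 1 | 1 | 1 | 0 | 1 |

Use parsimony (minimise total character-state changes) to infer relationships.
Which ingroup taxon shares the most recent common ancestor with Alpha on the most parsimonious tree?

Theta

Character polarity is set by the outgroup: the derived state is whichever differs from the outgroup's state, so for retractile claws the derived state is '0', and for the remaining characters it is '1'.
pollen tricolpate (derived state '1') is unique to Gamma (autapomorphy; uninformative for grouping).
four-chambered heart (derived state '1') is shared by Alpha, Delta, Eta, and Theta — a synapomorphy uniting that clade.
leaf margin serrate (derived state '1') is shared by all ingroup taxa — unites the whole ingroup.
compound eyes (derived state '1') is shared by Alpha, Delta, Epsilon, Eta, and Theta — a synapomorphy uniting that clade.
spiracle pair III lost: derived state '1' in Alpha and Theta only — synapomorphy for {Alpha, Theta}.
retractile claws: derived state '0' in Alpha, Eta, and Theta only — synapomorphy for {Alpha, Eta, Theta}.
Most parsimonious ingroup topology: ((((Eta,(Theta,Alpha)),Delta),Epsilon),Gamma).
Alpha and Theta form a cherry on this tree, so they are sister taxa.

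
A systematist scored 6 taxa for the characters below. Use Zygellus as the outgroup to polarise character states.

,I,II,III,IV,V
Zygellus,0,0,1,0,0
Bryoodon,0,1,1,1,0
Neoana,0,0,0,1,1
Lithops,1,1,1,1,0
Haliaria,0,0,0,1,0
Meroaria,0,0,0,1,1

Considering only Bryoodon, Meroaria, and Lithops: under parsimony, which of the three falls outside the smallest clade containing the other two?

Meroaria

Character polarity is set by the outgroup: the derived state is whichever differs from the outgroup's state, so for III the derived state is '0', and for the remaining characters it is '1'.
I: derived state '1' in Lithops only — an autapomorphy, so it tells us nothing about relationships among taxa.
Only Bryoodon and Lithops show the derived state '1' for II, supporting them as a clade.
Only Haliaria, Meroaria, and Neoana show the derived state '0' for III, supporting them as a clade.
All ingroup taxa share the derived state '1' for IV; it defines the ingroup but does not resolve relationships within it.
V (derived state '1') is shared by Meroaria and Neoana — a synapomorphy uniting that clade.
Most parsimonious ingroup topology: ((Bryoodon,Lithops),((Neoana,Meroaria),Haliaria)).
Bryoodon and Lithops share a more recent common ancestor with each other than either does with Meroaria, so Meroaria is the least closely related of the three.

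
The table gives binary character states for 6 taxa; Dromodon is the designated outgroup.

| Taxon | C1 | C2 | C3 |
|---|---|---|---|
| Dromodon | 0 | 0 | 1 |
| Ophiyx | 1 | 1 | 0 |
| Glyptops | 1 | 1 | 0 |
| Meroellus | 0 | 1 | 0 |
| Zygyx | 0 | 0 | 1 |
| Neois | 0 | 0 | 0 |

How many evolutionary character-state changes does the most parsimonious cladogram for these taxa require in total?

3

Character polarity is set by the outgroup: the derived state is whichever differs from the outgroup's state, so for C3 the derived state is '0', and for the remaining characters it is '1'.
C1: derived state '1' in Glyptops and Ophiyx only — synapomorphy for {Glyptops, Ophiyx}.
Only Glyptops, Meroellus, and Ophiyx show the derived state '1' for C2, supporting them as a clade.
Only Glyptops, Meroellus, Neois, and Ophiyx show the derived state '0' for C3, supporting them as a clade.
Most parsimonious ingroup topology: ((((Ophiyx,Glyptops),Meroellus),Neois),Zygyx).
Changes per character on this tree: C1: 1; C2: 1; C3: 1.
Total = 3.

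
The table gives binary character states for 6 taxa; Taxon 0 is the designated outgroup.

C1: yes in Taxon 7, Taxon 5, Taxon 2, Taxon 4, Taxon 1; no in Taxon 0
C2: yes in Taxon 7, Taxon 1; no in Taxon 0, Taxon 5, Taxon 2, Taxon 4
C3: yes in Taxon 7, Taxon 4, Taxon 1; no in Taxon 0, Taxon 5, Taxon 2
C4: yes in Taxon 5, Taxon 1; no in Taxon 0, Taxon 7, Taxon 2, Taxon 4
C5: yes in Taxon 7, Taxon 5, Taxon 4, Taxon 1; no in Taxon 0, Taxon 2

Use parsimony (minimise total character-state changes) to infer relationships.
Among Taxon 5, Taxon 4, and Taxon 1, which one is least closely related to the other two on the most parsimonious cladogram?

The outgroup has state 'no' for every character, so 'yes' is the derived state throughout.
C1 (derived state 'yes') is shared by all ingroup taxa — unites the whole ingroup.
C2 (derived state 'yes') is shared by Taxon 1 and Taxon 7 — a synapomorphy uniting that clade.
C3 (derived state 'yes') is shared by Taxon 1, Taxon 4, and Taxon 7 — a synapomorphy uniting that clade.
C4 groups Taxon 1 and Taxon 5, which is incompatible with the clades supported by the remaining characters; treating it as convergent (homoplasy) costs fewer steps than any alternative tree.
C5: derived state 'yes' in Taxon 1, Taxon 4, Taxon 5, and Taxon 7 only — synapomorphy for {Taxon 1, Taxon 4, Taxon 5, Taxon 7}.
Most parsimonious ingroup topology: ((((Taxon 7,Taxon 1),Taxon 4),Taxon 5),Taxon 2).
Taxon 4 and Taxon 1 share a more recent common ancestor with each other than either does with Taxon 5, so Taxon 5 is the least closely related of the three.

Taxon 5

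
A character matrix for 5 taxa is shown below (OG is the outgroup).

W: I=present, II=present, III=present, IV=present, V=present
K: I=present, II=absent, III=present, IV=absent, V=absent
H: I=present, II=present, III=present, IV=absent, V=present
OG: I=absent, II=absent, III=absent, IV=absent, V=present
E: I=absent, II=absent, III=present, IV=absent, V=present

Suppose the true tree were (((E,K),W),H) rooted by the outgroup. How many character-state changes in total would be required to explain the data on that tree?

Map each character onto (((E,K),W),H) (rooted by OG) and count the minimum state changes it requires (Fitch parsimony):
I: 2; II: 2; III: 1; IV: 1; V: 1.
Total tree length = 7.

7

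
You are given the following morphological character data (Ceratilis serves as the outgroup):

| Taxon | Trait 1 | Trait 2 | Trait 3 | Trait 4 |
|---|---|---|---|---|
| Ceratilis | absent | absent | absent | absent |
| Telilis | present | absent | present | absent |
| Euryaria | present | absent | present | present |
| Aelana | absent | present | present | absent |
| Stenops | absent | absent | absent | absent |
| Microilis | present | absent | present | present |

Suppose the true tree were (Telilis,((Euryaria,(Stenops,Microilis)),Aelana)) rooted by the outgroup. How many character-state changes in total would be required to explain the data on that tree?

8

Map each character onto (Telilis,((Euryaria,(Stenops,Microilis)),Aelana)) (rooted by Ceratilis) and count the minimum state changes it requires (Fitch parsimony):
Trait 1: 3; Trait 2: 1; Trait 3: 2; Trait 4: 2.
Total tree length = 8.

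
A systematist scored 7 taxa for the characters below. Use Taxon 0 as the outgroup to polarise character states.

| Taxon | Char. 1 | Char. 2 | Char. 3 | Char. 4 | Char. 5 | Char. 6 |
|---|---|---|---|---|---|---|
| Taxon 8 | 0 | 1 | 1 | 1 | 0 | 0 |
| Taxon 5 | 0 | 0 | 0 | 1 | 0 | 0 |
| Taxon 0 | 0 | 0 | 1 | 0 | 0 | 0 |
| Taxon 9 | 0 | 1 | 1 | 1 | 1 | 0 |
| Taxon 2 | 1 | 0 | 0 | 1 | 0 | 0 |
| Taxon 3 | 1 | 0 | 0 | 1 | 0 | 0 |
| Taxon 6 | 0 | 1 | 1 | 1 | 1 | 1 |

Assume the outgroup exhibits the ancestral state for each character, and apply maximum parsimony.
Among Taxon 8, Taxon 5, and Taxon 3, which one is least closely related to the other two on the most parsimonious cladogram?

Taxon 8

Character polarity is set by the outgroup: the derived state is whichever differs from the outgroup's state, so for Char. 3 the derived state is '0', and for the remaining characters it is '1'.
Char. 1: derived state '1' in Taxon 2 and Taxon 3 only — synapomorphy for {Taxon 2, Taxon 3}.
Char. 2 (derived state '1') is shared by Taxon 6, Taxon 8, and Taxon 9 — a synapomorphy uniting that clade.
Char. 3: derived state '0' in Taxon 2, Taxon 3, and Taxon 5 only — synapomorphy for {Taxon 2, Taxon 3, Taxon 5}.
All ingroup taxa share the derived state '1' for Char. 4; it defines the ingroup but does not resolve relationships within it.
Char. 5: derived state '1' in Taxon 6 and Taxon 9 only — synapomorphy for {Taxon 6, Taxon 9}.
Char. 6 (derived state '1') is unique to Taxon 6 (autapomorphy; uninformative for grouping).
Most parsimonious ingroup topology: ((Taxon 5,(Taxon 3,Taxon 2)),(Taxon 8,(Taxon 9,Taxon 6))).
Taxon 5 and Taxon 3 share a more recent common ancestor with each other than either does with Taxon 8, so Taxon 8 is the least closely related of the three.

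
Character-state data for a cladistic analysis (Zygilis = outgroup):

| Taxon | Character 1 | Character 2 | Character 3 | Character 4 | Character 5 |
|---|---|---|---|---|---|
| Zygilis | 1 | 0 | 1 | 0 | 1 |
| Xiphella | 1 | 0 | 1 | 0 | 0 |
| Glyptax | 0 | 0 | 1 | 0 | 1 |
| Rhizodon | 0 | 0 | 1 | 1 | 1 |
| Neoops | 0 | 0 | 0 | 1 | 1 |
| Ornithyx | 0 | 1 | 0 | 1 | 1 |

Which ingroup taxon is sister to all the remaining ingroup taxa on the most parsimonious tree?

Xiphella

Character polarity is set by the outgroup: the derived state is whichever differs from the outgroup's state, so for Character 1, Character 3, Character 5 the derived state is '0', and for the remaining characters it is '1'.
Character 1 (derived state '0') is shared by Glyptax, Neoops, Ornithyx, and Rhizodon — a synapomorphy uniting that clade.
Character 2: derived state '1' in Ornithyx only — an autapomorphy, so it tells us nothing about relationships among taxa.
Character 3 (derived state '0') is shared by Neoops and Ornithyx — a synapomorphy uniting that clade.
Only Neoops, Ornithyx, and Rhizodon show the derived state '1' for Character 4, supporting them as a clade.
Character 5 (derived state '0') is unique to Xiphella (autapomorphy; uninformative for grouping).
Most parsimonious ingroup topology: ((Glyptax,((Neoops,Ornithyx),Rhizodon)),Xiphella).
Xiphella is sister to the clade containing all other ingroup taxa, so it is the earliest-diverging (most basal) ingroup lineage.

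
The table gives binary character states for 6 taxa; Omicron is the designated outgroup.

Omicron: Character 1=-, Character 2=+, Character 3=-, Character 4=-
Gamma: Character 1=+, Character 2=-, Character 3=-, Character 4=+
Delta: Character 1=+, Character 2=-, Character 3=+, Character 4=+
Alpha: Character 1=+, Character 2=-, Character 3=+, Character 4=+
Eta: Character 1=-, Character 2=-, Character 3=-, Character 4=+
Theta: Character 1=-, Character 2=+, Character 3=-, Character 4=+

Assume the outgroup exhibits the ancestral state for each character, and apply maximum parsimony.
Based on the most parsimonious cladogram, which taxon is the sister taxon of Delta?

Character polarity is set by the outgroup: the derived state is whichever differs from the outgroup's state, so for Character 2 the derived state is '-', and for the remaining characters it is '+'.
Character 1: derived state '+' in Alpha, Delta, and Gamma only — synapomorphy for {Alpha, Delta, Gamma}.
Character 2 (derived state '-') is shared by Alpha, Delta, Eta, and Gamma — a synapomorphy uniting that clade.
Character 3: derived state '+' in Alpha and Delta only — synapomorphy for {Alpha, Delta}.
All ingroup taxa share the derived state '+' for Character 4; it defines the ingroup but does not resolve relationships within it.
Most parsimonious ingroup topology: (((Gamma,(Delta,Alpha)),Eta),Theta).
Delta and Alpha form a cherry on this tree, so they are sister taxa.

Alpha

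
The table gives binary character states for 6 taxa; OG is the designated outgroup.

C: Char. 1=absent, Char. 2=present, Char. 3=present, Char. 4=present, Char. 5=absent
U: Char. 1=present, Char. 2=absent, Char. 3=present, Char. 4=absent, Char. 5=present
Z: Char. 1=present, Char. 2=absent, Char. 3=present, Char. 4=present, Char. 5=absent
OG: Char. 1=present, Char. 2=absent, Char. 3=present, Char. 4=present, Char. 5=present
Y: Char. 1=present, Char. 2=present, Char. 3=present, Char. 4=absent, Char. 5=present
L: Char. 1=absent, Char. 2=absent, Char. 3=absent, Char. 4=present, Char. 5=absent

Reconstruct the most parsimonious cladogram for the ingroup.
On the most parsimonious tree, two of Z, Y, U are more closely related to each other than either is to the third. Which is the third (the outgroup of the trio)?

Character polarity is set by the outgroup: the derived state is whichever differs from the outgroup's state, so for Char. 1, Char. 3, Char. 4, Char. 5 the derived state is 'absent', and for the remaining characters it is 'present'.
Char. 1: derived state 'absent' in C and L only — synapomorphy for {C, L}.
Char. 2 (state 'present') occurs in C and Y but conflicts with the nesting implied by the other characters — most parsimoniously interpreted as homoplasy.
Char. 3: derived state 'absent' in L only — an autapomorphy, so it tells us nothing about relationships among taxa.
Only U and Y show the derived state 'absent' for Char. 4, supporting them as a clade.
Char. 5: derived state 'absent' in C, L, and Z only — synapomorphy for {C, L, Z}.
Most parsimonious ingroup topology: ((U,Y),((L,C),Z)).
Y and U share a more recent common ancestor with each other than either does with Z, so Z is the least closely related of the three.

Z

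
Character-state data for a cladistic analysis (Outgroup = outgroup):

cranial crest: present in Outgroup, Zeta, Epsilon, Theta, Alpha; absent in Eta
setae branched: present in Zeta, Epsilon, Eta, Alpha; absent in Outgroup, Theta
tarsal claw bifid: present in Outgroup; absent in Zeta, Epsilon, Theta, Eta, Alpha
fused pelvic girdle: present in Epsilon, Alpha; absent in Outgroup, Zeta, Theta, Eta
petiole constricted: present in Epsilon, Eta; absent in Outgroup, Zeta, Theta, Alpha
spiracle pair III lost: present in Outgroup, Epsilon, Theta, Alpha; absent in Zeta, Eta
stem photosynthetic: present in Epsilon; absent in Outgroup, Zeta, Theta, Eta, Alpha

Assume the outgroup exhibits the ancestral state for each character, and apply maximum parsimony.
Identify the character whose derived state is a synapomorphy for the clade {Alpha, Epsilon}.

fused pelvic girdle

Character polarity is set by the outgroup: the derived state is whichever differs from the outgroup's state, so for cranial crest, tarsal claw bifid, spiracle pair III lost the derived state is 'absent', and for the remaining characters it is 'present'.
cranial crest: derived state 'absent' in Eta only — an autapomorphy, so it tells us nothing about relationships among taxa.
Only Alpha, Epsilon, Eta, and Zeta show the derived state 'present' for setae branched, supporting them as a clade.
tarsal claw bifid (derived state 'absent') is shared by all ingroup taxa — unites the whole ingroup.
fused pelvic girdle (derived state 'present') is shared by Alpha and Epsilon — a synapomorphy uniting that clade.
petiole constricted groups Epsilon and Eta, which is incompatible with the clades supported by the remaining characters; treating it as convergent (homoplasy) costs fewer steps than any alternative tree.
Only Eta and Zeta show the derived state 'absent' for spiracle pair III lost, supporting them as a clade.
stem photosynthetic (derived state 'present') is unique to Epsilon (autapomorphy; uninformative for grouping).
Most parsimonious ingroup topology: (((Zeta,Eta),(Epsilon,Alpha)),Theta).
The clade {Alpha, Epsilon} is supported by fused pelvic girdle: its derived state 'present' occurs in exactly those taxa and in no other taxon (including the outgroup).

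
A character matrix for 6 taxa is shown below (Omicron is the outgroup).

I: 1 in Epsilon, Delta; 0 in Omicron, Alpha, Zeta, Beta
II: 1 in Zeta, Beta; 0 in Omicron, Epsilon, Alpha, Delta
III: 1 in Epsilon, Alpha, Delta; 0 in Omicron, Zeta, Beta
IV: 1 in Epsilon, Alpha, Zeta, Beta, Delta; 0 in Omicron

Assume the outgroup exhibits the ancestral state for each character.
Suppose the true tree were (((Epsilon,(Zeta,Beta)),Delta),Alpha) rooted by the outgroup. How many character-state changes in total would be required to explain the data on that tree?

Map each character onto (((Epsilon,(Zeta,Beta)),Delta),Alpha) (rooted by Omicron) and count the minimum state changes it requires (Fitch parsimony):
I: 2; II: 1; III: 2; IV: 1.
Total tree length = 6.

6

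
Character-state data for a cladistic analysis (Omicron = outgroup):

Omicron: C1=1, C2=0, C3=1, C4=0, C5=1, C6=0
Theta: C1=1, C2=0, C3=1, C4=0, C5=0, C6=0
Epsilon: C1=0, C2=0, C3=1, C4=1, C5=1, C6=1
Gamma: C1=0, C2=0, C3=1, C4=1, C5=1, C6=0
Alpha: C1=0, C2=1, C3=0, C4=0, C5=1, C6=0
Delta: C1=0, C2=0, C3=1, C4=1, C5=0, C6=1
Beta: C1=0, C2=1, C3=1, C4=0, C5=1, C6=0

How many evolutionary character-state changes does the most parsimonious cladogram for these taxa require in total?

7

Character polarity is set by the outgroup: the derived state is whichever differs from the outgroup's state, so for C1, C3, C5 the derived state is '0', and for the remaining characters it is '1'.
C1 (derived state '0') is shared by Alpha, Beta, Delta, Epsilon, and Gamma — a synapomorphy uniting that clade.
Only Alpha and Beta show the derived state '1' for C2, supporting them as a clade.
C3 (derived state '0') is unique to Alpha (autapomorphy; uninformative for grouping).
C4: derived state '1' in Delta, Epsilon, and Gamma only — synapomorphy for {Delta, Epsilon, Gamma}.
C5 groups Delta and Theta, which is incompatible with the clades supported by the remaining characters; treating it as convergent (homoplasy) costs fewer steps than any alternative tree.
Only Delta and Epsilon show the derived state '1' for C6, supporting them as a clade.
Most parsimonious ingroup topology: (Theta,(((Epsilon,Delta),Gamma),(Alpha,Beta))).
Changes per character on this tree: C1: 1; C2: 1; C3: 1; C4: 1; C5: 2; C6: 1.
Total = 7.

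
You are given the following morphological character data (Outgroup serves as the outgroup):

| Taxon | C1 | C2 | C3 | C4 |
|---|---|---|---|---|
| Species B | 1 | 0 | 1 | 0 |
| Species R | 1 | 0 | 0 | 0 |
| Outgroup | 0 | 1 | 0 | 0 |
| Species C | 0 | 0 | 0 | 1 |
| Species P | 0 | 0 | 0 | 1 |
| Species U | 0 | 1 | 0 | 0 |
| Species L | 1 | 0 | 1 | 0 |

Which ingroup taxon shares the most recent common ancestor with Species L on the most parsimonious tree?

Character polarity is set by the outgroup: the derived state is whichever differs from the outgroup's state, so for C2 the derived state is '0', and for the remaining characters it is '1'.
C1: derived state '1' in Species B, Species L, and Species R only — synapomorphy for {Species B, Species L, Species R}.
Only Species B, Species C, Species L, Species P, and Species R show the derived state '0' for C2, supporting them as a clade.
Only Species B and Species L show the derived state '1' for C3, supporting them as a clade.
Only Species C and Species P show the derived state '1' for C4, supporting them as a clade.
Most parsimonious ingroup topology: ((((Species B,Species L),Species R),(Species P,Species C)),Species U).
Species L and Species B form a cherry on this tree, so they are sister taxa.

Species B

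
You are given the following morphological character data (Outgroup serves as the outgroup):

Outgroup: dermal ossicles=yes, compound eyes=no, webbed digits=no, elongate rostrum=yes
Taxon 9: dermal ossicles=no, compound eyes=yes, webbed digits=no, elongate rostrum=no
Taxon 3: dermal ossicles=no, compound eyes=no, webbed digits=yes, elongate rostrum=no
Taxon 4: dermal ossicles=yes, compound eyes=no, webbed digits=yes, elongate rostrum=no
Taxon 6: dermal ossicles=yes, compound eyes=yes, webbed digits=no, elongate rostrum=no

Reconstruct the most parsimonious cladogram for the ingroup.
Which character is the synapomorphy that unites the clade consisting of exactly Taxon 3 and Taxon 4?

Character polarity is set by the outgroup: the derived state is whichever differs from the outgroup's state, so for dermal ossicles, elongate rostrum the derived state is 'no', and for the remaining characters it is 'yes'.
dermal ossicles groups Taxon 3 and Taxon 9, which is incompatible with the clades supported by the remaining characters; treating it as convergent (homoplasy) costs fewer steps than any alternative tree.
compound eyes (derived state 'yes') is shared by Taxon 6 and Taxon 9 — a synapomorphy uniting that clade.
webbed digits: derived state 'yes' in Taxon 3 and Taxon 4 only — synapomorphy for {Taxon 3, Taxon 4}.
All ingroup taxa share the derived state 'no' for elongate rostrum; it defines the ingroup but does not resolve relationships within it.
Most parsimonious ingroup topology: ((Taxon 9,Taxon 6),(Taxon 3,Taxon 4)).
The clade {Taxon 3, Taxon 4} is supported by webbed digits: its derived state 'yes' occurs in exactly those taxa and in no other taxon (including the outgroup).

webbed digits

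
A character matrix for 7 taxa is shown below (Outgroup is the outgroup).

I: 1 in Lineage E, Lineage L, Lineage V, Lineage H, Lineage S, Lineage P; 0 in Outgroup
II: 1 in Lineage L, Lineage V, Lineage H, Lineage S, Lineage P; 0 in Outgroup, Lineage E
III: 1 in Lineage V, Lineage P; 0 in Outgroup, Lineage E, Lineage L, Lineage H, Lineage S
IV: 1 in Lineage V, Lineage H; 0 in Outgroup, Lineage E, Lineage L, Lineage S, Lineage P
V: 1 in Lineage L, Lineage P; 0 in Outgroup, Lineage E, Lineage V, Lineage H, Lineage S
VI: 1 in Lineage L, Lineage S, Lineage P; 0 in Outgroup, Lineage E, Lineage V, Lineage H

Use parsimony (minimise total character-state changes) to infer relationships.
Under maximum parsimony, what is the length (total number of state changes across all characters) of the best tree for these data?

7

The outgroup has state '0' for every character, so '1' is the derived state throughout.
All ingroup taxa share the derived state '1' for I; it defines the ingroup but does not resolve relationships within it.
Only Lineage H, Lineage L, Lineage P, Lineage S, and Lineage V show the derived state '1' for II, supporting them as a clade.
III (state '1') occurs in Lineage P and Lineage V but conflicts with the nesting implied by the other characters — most parsimoniously interpreted as homoplasy.
Only Lineage H and Lineage V show the derived state '1' for IV, supporting them as a clade.
V: derived state '1' in Lineage L and Lineage P only — synapomorphy for {Lineage L, Lineage P}.
VI: derived state '1' in Lineage L, Lineage P, and Lineage S only — synapomorphy for {Lineage L, Lineage P, Lineage S}.
Most parsimonious ingroup topology: (Lineage E,(((Lineage L,Lineage P),Lineage S),(Lineage V,Lineage H))).
Changes per character on this tree: I: 1; II: 1; III: 2; IV: 1; V: 1; VI: 1.
Total = 7.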